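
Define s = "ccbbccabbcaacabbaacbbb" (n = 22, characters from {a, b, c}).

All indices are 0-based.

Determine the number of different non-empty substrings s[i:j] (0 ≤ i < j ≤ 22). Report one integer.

sorted suffixes:
  #0 SA[0]=10  'aacabbaacbbb'
  #1 SA[1]=16  'aacbbb'
  #2 SA[2]=13  'abbaacbbb'
  #3 SA[3]=6  'abbcaacabbaacbbb'
  #4 SA[4]=11  'acabbaacbbb'
  #5 SA[5]=17  'acbbb'
  #6 SA[6]=21  'b'
  #7 SA[7]=15  'baacbbb'
  #8 SA[8]=20  'bb'
  #9 SA[9]=14  'bbaacbbb'
  #10 SA[10]=19  'bbb'
  #11 SA[11]=7  'bbcaacabbaacbbb'
  #12 SA[12]=2  'bbccabbcaacabbaacbbb'
  #13 SA[13]=8  'bcaacabbaacbbb'
  #14 SA[14]=3  'bccabbcaacabbaacbbb'
  #15 SA[15]=9  'caacabbaacbbb'
  #16 SA[16]=12  'cabbaacbbb'
  #17 SA[17]=5  'cabbcaacabbaacbbb'
  #18 SA[18]=18  'cbbb'
  #19 SA[19]=1  'cbbccabbcaacabbaacbbb'
  #20 SA[20]=4  'ccabbcaacabbaacbbb'
  #21 SA[21]=0  'ccbbccabbcaacabbaacbbb'

SA = [10, 16, 13, 6, 11, 17, 21, 15, 20, 14, 19, 7, 2, 8, 3, 9, 12, 5, 18, 1, 4, 0]
rank  pair      lcp
   1  s[10:],s[16:]  3  'aac'
   2  s[16:],s[13:]  1  'a'
   3  s[13:],s[6:]  3  'abb'
   4  s[6:],s[11:]  1  'a'
   5  s[11:],s[17:]  2  'ac'
   6  s[17:],s[21:]  0  ''
   7  s[21:],s[15:]  1  'b'
   8  s[15:],s[20:]  1  'b'
   9  s[20:],s[14:]  2  'bb'
  10  s[14:],s[19:]  2  'bb'
  11  s[19:],s[7:]  2  'bb'
  12  s[7:],s[2:]  3  'bbc'
  13  s[2:],s[8:]  1  'b'
  14  s[8:],s[3:]  2  'bc'
  15  s[3:],s[9:]  0  ''
  16  s[9:],s[12:]  2  'ca'
  17  s[12:],s[5:]  4  'cabb'
  18  s[5:],s[18:]  1  'c'
  19  s[18:],s[1:]  3  'cbb'
  20  s[1:],s[4:]  1  'c'
  21  s[4:],s[0:]  2  'cc'

n(n+1)/2 = 22·23/2 = 253
Σ LCP = 0 + 3 + 1 + 3 + 1 + 2 + 0 + 1 + 1 + 2 + 2 + 2 + 3 + 1 + 2 + 0 + 2 + 4 + 1 + 3 + 1 + 2 = 37
distinct = 253 − 37 = 216

216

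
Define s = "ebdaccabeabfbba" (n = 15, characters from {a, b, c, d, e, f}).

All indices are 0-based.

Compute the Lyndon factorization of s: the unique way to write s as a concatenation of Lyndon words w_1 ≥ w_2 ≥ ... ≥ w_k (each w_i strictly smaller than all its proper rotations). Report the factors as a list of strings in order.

emit factor 1: 'e' (i=0, period=1)
emit factor 2: 'bd' (i=1, period=2)
emit factor 3: 'acc' (i=3, period=3)
emit factor 4: 'abeabfbb' (i=6, period=8)
emit factor 5: 'a' (i=14, period=1)

["e", "bd", "acc", "abeabfbb", "a"]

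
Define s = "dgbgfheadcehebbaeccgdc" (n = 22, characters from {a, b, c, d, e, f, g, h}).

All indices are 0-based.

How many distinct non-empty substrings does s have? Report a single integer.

237

rank | idx | suffix
   0 |   7 | adcehebbaeccgdc
   1 |  15 | aeccgdc
   2 |  14 | baeccgdc
   3 |  13 | bbaeccgdc
   4 |   2 | bgfheadcehebbaeccgdc
   5 |  21 | c
   6 |  17 | ccgdc
   7 |   9 | cehebbaeccgdc
   8 |  18 | cgdc
   9 |  20 | dc
  10 |   8 | dcehebbaeccgdc
  11 |   0 | dgbgfheadcehebbaeccgdc
  12 |   6 | eadcehebbaeccgdc
  13 |  12 | ebbaeccgdc
  14 |  16 | eccgdc
  15 |  10 | ehebbaeccgdc
  16 |   4 | fheadcehebbaeccgdc
  17 |   1 | gbgfheadcehebbaeccgdc
  18 |  19 | gdc
  19 |   3 | gfheadcehebbaeccgdc
  20 |   5 | headcehebbaeccgdc
  21 |  11 | hebbaeccgdc

SA = [7, 15, 14, 13, 2, 21, 17, 9, 18, 20, 8, 0, 6, 12, 16, 10, 4, 1, 19, 3, 5, 11]
[i] adj suffixes → lcp
  [1] 7/15 → 1 ('a')
  [2] 15/14 → 0 ('')
  [3] 14/13 → 1 ('b')
  [4] 13/2 → 1 ('b')
  [5] 2/21 → 0 ('')
  [6] 21/17 → 1 ('c')
  [7] 17/9 → 1 ('c')
  [8] 9/18 → 1 ('c')
  [9] 18/20 → 0 ('')
  [10] 20/8 → 2 ('dc')
  [11] 8/0 → 1 ('d')
  [12] 0/6 → 0 ('')
  [13] 6/12 → 1 ('e')
  [14] 12/16 → 1 ('e')
  [15] 16/10 → 1 ('e')
  [16] 10/4 → 0 ('')
  [17] 4/1 → 0 ('')
  [18] 1/19 → 1 ('g')
  [19] 19/3 → 1 ('g')
  [20] 3/5 → 0 ('')
  [21] 5/11 → 2 ('he')

n(n+1)/2 = 22·23/2 = 253
Σ LCP = 0 + 1 + 0 + 1 + 1 + 0 + 1 + 1 + 1 + 0 + 2 + 1 + 0 + 1 + 1 + 1 + 0 + 0 + 1 + 1 + 0 + 2 = 16
distinct = 253 − 16 = 237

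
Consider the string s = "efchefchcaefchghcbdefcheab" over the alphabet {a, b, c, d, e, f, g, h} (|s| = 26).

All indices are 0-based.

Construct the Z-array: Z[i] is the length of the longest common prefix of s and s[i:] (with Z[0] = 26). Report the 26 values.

Z[0]=26
i=1: fresh scan; Z[1]=0
i=2: fresh scan; Z[2]=0
i=3: fresh scan; Z[3]=0
i=4: fresh scan; Z[4]=4 grow→box=[4,8)
i=5: min(r-i=3, Z[1]=0)=0; Z[5]=0
i=6: min(r-i=2, Z[2]=0)=0; Z[6]=0
i=7: min(r-i=1, Z[3]=0)=0; Z[7]=0
i=8: fresh scan; Z[8]=0
i=9: fresh scan; Z[9]=0
i=10: fresh scan; Z[10]=4 grow→box=[10,14)
i=11: min(r-i=3, Z[1]=0)=0; Z[11]=0
i=12: min(r-i=2, Z[2]=0)=0; Z[12]=0
i=13: min(r-i=1, Z[3]=0)=0; Z[13]=0
i=14: fresh scan; Z[14]=0
i=15: fresh scan; Z[15]=0
i=16: fresh scan; Z[16]=0
i=17: fresh scan; Z[17]=0
i=18: fresh scan; Z[18]=0
i=19: fresh scan; Z[19]=5 grow→box=[19,24)
i=20: min(r-i=4, Z[1]=0)=0; Z[20]=0
i=21: min(r-i=3, Z[2]=0)=0; Z[21]=0
i=22: min(r-i=2, Z[3]=0)=0; Z[22]=0
i=23: min(r-i=1, Z[4]=4)=1; Z[23]=1
i=24: fresh scan; Z[24]=0
i=25: fresh scan; Z[25]=0

[26, 0, 0, 0, 4, 0, 0, 0, 0, 0, 4, 0, 0, 0, 0, 0, 0, 0, 0, 5, 0, 0, 0, 1, 0, 0]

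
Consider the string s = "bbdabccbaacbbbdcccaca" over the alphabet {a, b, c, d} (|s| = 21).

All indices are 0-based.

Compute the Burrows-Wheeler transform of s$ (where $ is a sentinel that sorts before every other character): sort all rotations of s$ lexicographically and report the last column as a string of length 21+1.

rank  rotation                last
    0  $bbdabccbaacbbbdcccaca  a
    1  a$bbdabccbaacbbbdcccac  c
    2  aacbbbdcccaca$bbdabccb  b
    3  abccbaacbbbdcccaca$bbd  d
    4  aca$bbdabccbaacbbbdccc  c
    5  acbbbdcccaca$bbdabccba  a
    6  baacbbbdcccaca$bbdabcc  c
    7  bbbdcccaca$bbdabccbaac  c
    8  bbdabccbaacbbbdcccaca$  $
    9  bbdcccaca$bbdabccbaacb  b
   10  bccbaacbbbdcccaca$bbda  a
   11  bdabccbaacbbbdcccaca$b  b
   12  bdcccaca$bbdabccbaacbb  b
   13  ca$bbdabccbaacbbbdccca  a
   14  caca$bbdabccbaacbbbdcc  c
   15  cbaacbbbdcccaca$bbdabc  c
   16  cbbbdcccaca$bbdabccbaa  a
   17  ccaca$bbdabccbaacbbbdc  c
   18  ccbaacbbbdcccaca$bbdab  b
   19  cccaca$bbdabccbaacbbbd  d
   20  dabccbaacbbbdcccaca$bb  b
   21  dcccaca$bbdabccbaacbbb  b

acbdcacc$babbaccacbdbb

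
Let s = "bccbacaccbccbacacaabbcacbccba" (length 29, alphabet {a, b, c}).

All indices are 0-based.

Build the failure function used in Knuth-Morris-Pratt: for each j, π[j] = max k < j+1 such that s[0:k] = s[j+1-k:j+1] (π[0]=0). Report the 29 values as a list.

[0, 0, 0, 1, 0, 0, 0, 0, 0, 1, 2, 3, 4, 5, 6, 7, 8, 0, 0, 1, 1, 2, 0, 0, 1, 2, 3, 4, 5]

π[0] = 0
j=1 s[j]='c': π[1]=0 (border '')
j=2 s[j]='c': π[2]=0 (border '')
j=3 s[j]='b': π[3]=1 (border 'b')
j=4 s[j]='a': k: 1→0; π[4]=0 (border '')
j=5 s[j]='c': π[5]=0 (border '')
j=6 s[j]='a': π[6]=0 (border '')
j=7 s[j]='c': π[7]=0 (border '')
j=8 s[j]='c': π[8]=0 (border '')
j=9 s[j]='b': π[9]=1 (border 'b')
j=10 s[j]='c': π[10]=2 (border 'bc')
j=11 s[j]='c': π[11]=3 (border 'bcc')
j=12 s[j]='b': π[12]=4 (border 'bccb')
j=13 s[j]='a': π[13]=5 (border 'bccba')
j=14 s[j]='c': π[14]=6 (border 'bccbac')
j=15 s[j]='a': π[15]=7 (border 'bccbaca')
j=16 s[j]='c': π[16]=8 (border 'bccbacac')
j=17 s[j]='a': k: 8→0; π[17]=0 (border '')
j=18 s[j]='a': π[18]=0 (border '')
j=19 s[j]='b': π[19]=1 (border 'b')
j=20 s[j]='b': k: 1→0; π[20]=1 (border 'b')
j=21 s[j]='c': π[21]=2 (border 'bc')
j=22 s[j]='a': k: 2→0; π[22]=0 (border '')
j=23 s[j]='c': π[23]=0 (border '')
j=24 s[j]='b': π[24]=1 (border 'b')
j=25 s[j]='c': π[25]=2 (border 'bc')
j=26 s[j]='c': π[26]=3 (border 'bcc')
j=27 s[j]='b': π[27]=4 (border 'bccb')
j=28 s[j]='a': π[28]=5 (border 'bccba')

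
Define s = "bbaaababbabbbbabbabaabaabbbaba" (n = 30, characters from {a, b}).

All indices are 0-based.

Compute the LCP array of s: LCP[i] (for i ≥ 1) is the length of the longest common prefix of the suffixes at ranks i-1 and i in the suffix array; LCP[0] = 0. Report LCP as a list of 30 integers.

[0, 1, 2, 4, 3, 1, 3, 5, 3, 2, 5, 3, 4, 0, 2, 3, 4, 2, 4, 3, 6, 4, 1, 3, 5, 4, 5, 2, 5, 3]

rank | idx | suffix
   0 |  29 | a
   1 |   2 | aaababbabbbbabbabaabaabbbaba
   2 |  19 | aabaabbbaba
   3 |   3 | aababbabbbbabbabaabaabbbaba
   4 |  22 | aabbbaba
   5 |  27 | aba
   6 |  17 | abaabaabbbaba
   7 |  20 | abaabbbaba
   8 |   4 | ababbabbbbabbabaabaabbbaba
   9 |  14 | abbabaabaabbbaba
  10 |   6 | abbabbbbabbabaabaabbbaba
  11 |  23 | abbbaba
  12 |   9 | abbbbabbabaabaabbbaba
  13 |  28 | ba
  14 |   1 | baaababbabbbbabbabaabaabbbaba
  15 |  18 | baabaabbbaba
  16 |  21 | baabbbaba
  17 |  26 | baba
  18 |  16 | babaabaabbbaba
  19 |  13 | babbabaabaabbbaba
  20 |   5 | babbabbbbabbabaabaabbbaba
  21 |   8 | babbbbabbabaabaabbbaba
  22 |   0 | bbaaababbabbbbabbabaabaabbbaba
  23 |  25 | bbaba
  24 |  15 | bbabaabaabbbaba
  25 |  12 | bbabbabaabaabbbaba
  26 |   7 | bbabbbbabbabaabaabbbaba
  27 |  24 | bbbaba
  28 |  11 | bbbabbabaabaabbbaba
  29 |  10 | bbbbabbabaabaabbbaba

SA = [29, 2, 19, 3, 22, 27, 17, 20, 4, 14, 6, 23, 9, 28, 1, 18, 21, 26, 16, 13, 5, 8, 0, 25, 15, 12, 7, 24, 11, 10]
i: (SA[i-1],SA[i]) lcp shared
  1: (29,2) 1 'a'
  2: (2,19) 2 'aa'
  3: (19,3) 4 'aaba'
  4: (3,22) 3 'aab'
  5: (22,27) 1 'a'
  6: (27,17) 3 'aba'
  7: (17,20) 5 'abaab'
  8: (20,4) 3 'aba'
  9: (4,14) 2 'ab'
  10: (14,6) 5 'abbab'
  11: (6,23) 3 'abb'
  12: (23,9) 4 'abbb'
  13: (9,28) 0 ''
  14: (28,1) 2 'ba'
  15: (1,18) 3 'baa'
  16: (18,21) 4 'baab'
  17: (21,26) 2 'ba'
  18: (26,16) 4 'baba'
  19: (16,13) 3 'bab'
  20: (13,5) 6 'babbab'
  21: (5,8) 4 'babb'
  22: (8,0) 1 'b'
  23: (0,25) 3 'bba'
  24: (25,15) 5 'bbaba'
  25: (15,12) 4 'bbab'
  26: (12,7) 5 'bbabb'
  27: (7,24) 2 'bb'
  28: (24,11) 5 'bbbab'
  29: (11,10) 3 'bbb'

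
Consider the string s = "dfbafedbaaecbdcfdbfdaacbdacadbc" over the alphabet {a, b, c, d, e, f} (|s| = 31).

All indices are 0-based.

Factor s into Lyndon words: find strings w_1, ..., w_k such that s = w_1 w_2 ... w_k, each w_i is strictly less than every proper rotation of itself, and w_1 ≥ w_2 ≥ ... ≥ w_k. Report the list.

emit factor 1: 'df' (i=0, period=2)
emit factor 2: 'b' (i=2, period=1)
emit factor 3: 'afedb' (i=3, period=5)
emit factor 4: 'aaecbdcfdbfd' (i=8, period=12)
emit factor 5: 'aacbdacadbc' (i=20, period=11)

["df", "b", "afedb", "aaecbdcfdbfd", "aacbdacadbc"]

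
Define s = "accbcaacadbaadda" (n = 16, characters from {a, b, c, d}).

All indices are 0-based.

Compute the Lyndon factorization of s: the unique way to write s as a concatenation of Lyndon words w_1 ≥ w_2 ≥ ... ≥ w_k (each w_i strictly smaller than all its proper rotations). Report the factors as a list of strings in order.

emit factor 1: 'accbc' (i=0, period=5)
emit factor 2: 'aacadbaadd' (i=5, period=10)
emit factor 3: 'a' (i=15, period=1)

["accbc", "aacadbaadd", "a"]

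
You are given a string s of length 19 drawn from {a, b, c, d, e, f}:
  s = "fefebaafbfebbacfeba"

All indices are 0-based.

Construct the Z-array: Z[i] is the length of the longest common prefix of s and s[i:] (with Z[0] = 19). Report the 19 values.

[19, 0, 2, 0, 0, 0, 0, 1, 0, 2, 0, 0, 0, 0, 0, 2, 0, 0, 0]

Z[0]=19
i=1: outside box; Z[1]=0
i=2: outside box; Z[2]=2 extend→box=[2,4)
i=3: min(r-i=1, Z[1]=0)=0; Z[3]=0
i=4: outside box; Z[4]=0
i=5: outside box; Z[5]=0
i=6: outside box; Z[6]=0
i=7: outside box; Z[7]=1 extend→box=[7,8)
i=8: outside box; Z[8]=0
i=9: outside box; Z[9]=2 extend→box=[9,11)
i=10: min(r-i=1, Z[1]=0)=0; Z[10]=0
i=11: outside box; Z[11]=0
i=12: outside box; Z[12]=0
i=13: outside box; Z[13]=0
i=14: outside box; Z[14]=0
i=15: outside box; Z[15]=2 extend→box=[15,17)
i=16: min(r-i=1, Z[1]=0)=0; Z[16]=0
i=17: outside box; Z[17]=0
i=18: outside box; Z[18]=0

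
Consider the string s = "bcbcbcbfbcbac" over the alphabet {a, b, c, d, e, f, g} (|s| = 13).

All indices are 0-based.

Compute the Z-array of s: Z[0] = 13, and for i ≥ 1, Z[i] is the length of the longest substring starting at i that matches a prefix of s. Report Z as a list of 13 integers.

Z[0]=13
i=1: fresh scan; Z[1]=0
i=2: fresh scan; Z[2]=5 scan→box=[2,7)
i=3: min(r-i=4, Z[1]=0)=0; Z[3]=0
i=4: min(r-i=3, Z[2]=5)=3; Z[4]=3
i=5: min(r-i=2, Z[3]=0)=0; Z[5]=0
i=6: min(r-i=1, Z[4]=3)=1; Z[6]=1
i=7: fresh scan; Z[7]=0
i=8: fresh scan; Z[8]=3 scan→box=[8,11)
i=9: min(r-i=2, Z[1]=0)=0; Z[9]=0
i=10: min(r-i=1, Z[2]=5)=1; Z[10]=1
i=11: fresh scan; Z[11]=0
i=12: fresh scan; Z[12]=0

[13, 0, 5, 0, 3, 0, 1, 0, 3, 0, 1, 0, 0]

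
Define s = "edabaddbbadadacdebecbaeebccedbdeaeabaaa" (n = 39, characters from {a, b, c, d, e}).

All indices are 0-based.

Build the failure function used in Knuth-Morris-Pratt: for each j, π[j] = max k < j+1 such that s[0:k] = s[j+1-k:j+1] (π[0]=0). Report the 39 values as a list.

[0, 0, 0, 0, 0, 0, 0, 0, 0, 0, 0, 0, 0, 0, 0, 0, 1, 0, 1, 0, 0, 0, 1, 1, 0, 0, 0, 1, 2, 0, 0, 1, 0, 1, 0, 0, 0, 0, 0]

π[0] = 0
j=1 s[j]='d': π[1]=0 (border '')
j=2 s[j]='a': π[2]=0 (border '')
j=3 s[j]='b': π[3]=0 (border '')
j=4 s[j]='a': π[4]=0 (border '')
j=5 s[j]='d': π[5]=0 (border '')
j=6 s[j]='d': π[6]=0 (border '')
j=7 s[j]='b': π[7]=0 (border '')
j=8 s[j]='b': π[8]=0 (border '')
j=9 s[j]='a': π[9]=0 (border '')
j=10 s[j]='d': π[10]=0 (border '')
j=11 s[j]='a': π[11]=0 (border '')
j=12 s[j]='d': π[12]=0 (border '')
j=13 s[j]='a': π[13]=0 (border '')
j=14 s[j]='c': π[14]=0 (border '')
j=15 s[j]='d': π[15]=0 (border '')
j=16 s[j]='e': π[16]=1 (border 'e')
j=17 s[j]='b': k: 1→0; π[17]=0 (border '')
j=18 s[j]='e': π[18]=1 (border 'e')
j=19 s[j]='c': k: 1→0; π[19]=0 (border '')
j=20 s[j]='b': π[20]=0 (border '')
j=21 s[j]='a': π[21]=0 (border '')
j=22 s[j]='e': π[22]=1 (border 'e')
j=23 s[j]='e': k: 1→0; π[23]=1 (border 'e')
j=24 s[j]='b': k: 1→0; π[24]=0 (border '')
j=25 s[j]='c': π[25]=0 (border '')
j=26 s[j]='c': π[26]=0 (border '')
j=27 s[j]='e': π[27]=1 (border 'e')
j=28 s[j]='d': π[28]=2 (border 'ed')
j=29 s[j]='b': k: 2→0; π[29]=0 (border '')
j=30 s[j]='d': π[30]=0 (border '')
j=31 s[j]='e': π[31]=1 (border 'e')
j=32 s[j]='a': k: 1→0; π[32]=0 (border '')
j=33 s[j]='e': π[33]=1 (border 'e')
j=34 s[j]='a': k: 1→0; π[34]=0 (border '')
j=35 s[j]='b': π[35]=0 (border '')
j=36 s[j]='a': π[36]=0 (border '')
j=37 s[j]='a': π[37]=0 (border '')
j=38 s[j]='a': π[38]=0 (border '')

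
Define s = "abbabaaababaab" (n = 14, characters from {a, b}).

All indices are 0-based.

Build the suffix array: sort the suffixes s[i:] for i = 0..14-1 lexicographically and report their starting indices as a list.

[5, 11, 6, 12, 3, 9, 7, 0, 13, 4, 10, 2, 8, 1]

sorted suffixes:
  #0 SA[0]=5  'aaababaab'
  #1 SA[1]=11  'aab'
  #2 SA[2]=6  'aababaab'
  #3 SA[3]=12  'ab'
  #4 SA[4]=3  'abaaababaab'
  #5 SA[5]=9  'abaab'
  #6 SA[6]=7  'ababaab'
  #7 SA[7]=0  'abbabaaababaab'
  #8 SA[8]=13  'b'
  #9 SA[9]=4  'baaababaab'
  #10 SA[10]=10  'baab'
  #11 SA[11]=2  'babaaababaab'
  #12 SA[12]=8  'babaab'
  #13 SA[13]=1  'bbabaaababaab'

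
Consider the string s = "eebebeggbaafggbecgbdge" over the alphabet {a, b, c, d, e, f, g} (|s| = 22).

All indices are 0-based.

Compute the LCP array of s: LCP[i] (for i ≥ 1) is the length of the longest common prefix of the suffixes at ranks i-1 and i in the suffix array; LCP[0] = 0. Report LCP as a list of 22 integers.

[0, 1, 0, 1, 1, 2, 2, 0, 0, 0, 1, 3, 1, 1, 1, 0, 0, 2, 2, 1, 1, 3]

sorted suffixes:
  #0 SA[0]=9  'aafggbecgbdge'
  #1 SA[1]=10  'afggbecgbdge'
  #2 SA[2]=8  'baafggbecgbdge'
  #3 SA[3]=18  'bdge'
  #4 SA[4]=2  'bebeggbaafggbecgbdge'
  #5 SA[5]=14  'becgbdge'
  #6 SA[6]=4  'beggbaafggbecgbdge'
  #7 SA[7]=16  'cgbdge'
  #8 SA[8]=19  'dge'
  #9 SA[9]=21  'e'
  #10 SA[10]=1  'ebebeggbaafggbecgbdge'
  #11 SA[11]=3  'ebeggbaafggbecgbdge'
  #12 SA[12]=15  'ecgbdge'
  #13 SA[13]=0  'eebebeggbaafggbecgbdge'
  #14 SA[14]=5  'eggbaafggbecgbdge'
  #15 SA[15]=11  'fggbecgbdge'
  #16 SA[16]=7  'gbaafggbecgbdge'
  #17 SA[17]=17  'gbdge'
  #18 SA[18]=13  'gbecgbdge'
  #19 SA[19]=20  'ge'
  #20 SA[20]=6  'ggbaafggbecgbdge'
  #21 SA[21]=12  'ggbecgbdge'

SA = [9, 10, 8, 18, 2, 14, 4, 16, 19, 21, 1, 3, 15, 0, 5, 11, 7, 17, 13, 20, 6, 12]
rank  pair      lcp
   1  s[9:],s[10:]  1  'a'
   2  s[10:],s[8:]  0  ''
   3  s[8:],s[18:]  1  'b'
   4  s[18:],s[2:]  1  'b'
   5  s[2:],s[14:]  2  'be'
   6  s[14:],s[4:]  2  'be'
   7  s[4:],s[16:]  0  ''
   8  s[16:],s[19:]  0  ''
   9  s[19:],s[21:]  0  ''
  10  s[21:],s[1:]  1  'e'
  11  s[1:],s[3:]  3  'ebe'
  12  s[3:],s[15:]  1  'e'
  13  s[15:],s[0:]  1  'e'
  14  s[0:],s[5:]  1  'e'
  15  s[5:],s[11:]  0  ''
  16  s[11:],s[7:]  0  ''
  17  s[7:],s[17:]  2  'gb'
  18  s[17:],s[13:]  2  'gb'
  19  s[13:],s[20:]  1  'g'
  20  s[20:],s[6:]  1  'g'
  21  s[6:],s[12:]  3  'ggb'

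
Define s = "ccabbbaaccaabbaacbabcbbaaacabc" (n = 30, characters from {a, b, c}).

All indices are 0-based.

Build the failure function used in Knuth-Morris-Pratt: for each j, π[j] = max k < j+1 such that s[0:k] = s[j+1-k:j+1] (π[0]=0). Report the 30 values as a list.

[0, 1, 0, 0, 0, 0, 0, 0, 1, 2, 3, 0, 0, 0, 0, 0, 1, 0, 0, 0, 1, 0, 0, 0, 0, 0, 1, 0, 0, 1]

π[0] = 0
j=1 s[j]='c': π[1]=1 (border 'c')
j=2 s[j]='a': k: 1→0; π[2]=0 (border '')
j=3 s[j]='b': π[3]=0 (border '')
j=4 s[j]='b': π[4]=0 (border '')
j=5 s[j]='b': π[5]=0 (border '')
j=6 s[j]='a': π[6]=0 (border '')
j=7 s[j]='a': π[7]=0 (border '')
j=8 s[j]='c': π[8]=1 (border 'c')
j=9 s[j]='c': π[9]=2 (border 'cc')
j=10 s[j]='a': π[10]=3 (border 'cca')
j=11 s[j]='a': k: 3→0; π[11]=0 (border '')
j=12 s[j]='b': π[12]=0 (border '')
j=13 s[j]='b': π[13]=0 (border '')
j=14 s[j]='a': π[14]=0 (border '')
j=15 s[j]='a': π[15]=0 (border '')
j=16 s[j]='c': π[16]=1 (border 'c')
j=17 s[j]='b': k: 1→0; π[17]=0 (border '')
j=18 s[j]='a': π[18]=0 (border '')
j=19 s[j]='b': π[19]=0 (border '')
j=20 s[j]='c': π[20]=1 (border 'c')
j=21 s[j]='b': k: 1→0; π[21]=0 (border '')
j=22 s[j]='b': π[22]=0 (border '')
j=23 s[j]='a': π[23]=0 (border '')
j=24 s[j]='a': π[24]=0 (border '')
j=25 s[j]='a': π[25]=0 (border '')
j=26 s[j]='c': π[26]=1 (border 'c')
j=27 s[j]='a': k: 1→0; π[27]=0 (border '')
j=28 s[j]='b': π[28]=0 (border '')
j=29 s[j]='c': π[29]=1 (border 'c')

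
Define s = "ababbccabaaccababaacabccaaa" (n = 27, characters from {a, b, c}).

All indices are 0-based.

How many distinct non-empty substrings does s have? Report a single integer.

sorted suffixes:
  #0 SA[0]=26  'a'
  #1 SA[1]=25  'aa'
  #2 SA[2]=24  'aaa'
  #3 SA[3]=17  'aacabccaaa'
  #4 SA[4]=9  'aaccababaacabccaaa'
  #5 SA[5]=15  'abaacabccaaa'
  #6 SA[6]=7  'abaaccababaacabccaaa'
  #7 SA[7]=13  'ababaacabccaaa'
  #8 SA[8]=0  'ababbccabaaccababaacabccaaa'
  #9 SA[9]=2  'abbccabaaccababaacabccaaa'
  #10 SA[10]=20  'abccaaa'
  #11 SA[11]=18  'acabccaaa'
  #12 SA[12]=10  'accababaacabccaaa'
  #13 SA[13]=16  'baacabccaaa'
  #14 SA[14]=8  'baaccababaacabccaaa'
  #15 SA[15]=14  'babaacabccaaa'
  #16 SA[16]=1  'babbccabaaccababaacabccaaa'
  #17 SA[17]=3  'bbccabaaccababaacabccaaa'
  #18 SA[18]=21  'bccaaa'
  #19 SA[19]=4  'bccabaaccababaacabccaaa'
  #20 SA[20]=23  'caaa'
  #21 SA[21]=6  'cabaaccababaacabccaaa'
  #22 SA[22]=12  'cababaacabccaaa'
  #23 SA[23]=19  'cabccaaa'
  #24 SA[24]=22  'ccaaa'
  #25 SA[25]=5  'ccabaaccababaacabccaaa'
  #26 SA[26]=11  'ccababaacabccaaa'

SA = [26, 25, 24, 17, 9, 15, 7, 13, 0, 2, 20, 18, 10, 16, 8, 14, 1, 3, 21, 4, 23, 6, 12, 19, 22, 5, 11]
i: (SA[i-1],SA[i]) lcp shared
  1: (26,25) 1 'a'
  2: (25,24) 2 'aa'
  3: (24,17) 2 'aa'
  4: (17,9) 3 'aac'
  5: (9,15) 1 'a'
  6: (15,7) 5 'abaac'
  7: (7,13) 3 'aba'
  8: (13,0) 4 'abab'
  9: (0,2) 2 'ab'
  10: (2,20) 2 'ab'
  11: (20,18) 1 'a'
  12: (18,10) 2 'ac'
  13: (10,16) 0 ''
  14: (16,8) 4 'baac'
  15: (8,14) 2 'ba'
  16: (14,1) 3 'bab'
  17: (1,3) 1 'b'
  18: (3,21) 1 'b'
  19: (21,4) 4 'bcca'
  20: (4,23) 0 ''
  21: (23,6) 2 'ca'
  22: (6,12) 4 'caba'
  23: (12,19) 3 'cab'
  24: (19,22) 1 'c'
  25: (22,5) 3 'cca'
  26: (5,11) 5 'ccaba'

n(n+1)/2 = 27·28/2 = 378
Σ LCP = 0 + 1 + 2 + 2 + 3 + 1 + 5 + 3 + 4 + 2 + 2 + 1 + 2 + 0 + 4 + 2 + 3 + 1 + 1 + 4 + 0 + 2 + 4 + 3 + 1 + 3 + 5 = 61
distinct = 378 − 61 = 317

317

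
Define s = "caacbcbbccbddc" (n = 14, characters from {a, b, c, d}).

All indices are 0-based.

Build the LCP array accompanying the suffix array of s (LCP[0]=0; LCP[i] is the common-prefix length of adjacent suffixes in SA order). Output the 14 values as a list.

rank | idx | suffix
   0 |   1 | aacbcbbccbddc
   1 |   2 | acbcbbccbddc
   2 |   6 | bbccbddc
   3 |   4 | bcbbccbddc
   4 |   7 | bccbddc
   5 |  10 | bddc
   6 |  13 | c
   7 |   0 | caacbcbbccbddc
   8 |   5 | cbbccbddc
   9 |   3 | cbcbbccbddc
  10 |   9 | cbddc
  11 |   8 | ccbddc
  12 |  12 | dc
  13 |  11 | ddc

SA = [1, 2, 6, 4, 7, 10, 13, 0, 5, 3, 9, 8, 12, 11]
rank  pair      lcp
   1  s[1:],s[2:]  1  'a'
   2  s[2:],s[6:]  0  ''
   3  s[6:],s[4:]  1  'b'
   4  s[4:],s[7:]  2  'bc'
   5  s[7:],s[10:]  1  'b'
   6  s[10:],s[13:]  0  ''
   7  s[13:],s[0:]  1  'c'
   8  s[0:],s[5:]  1  'c'
   9  s[5:],s[3:]  2  'cb'
  10  s[3:],s[9:]  2  'cb'
  11  s[9:],s[8:]  1  'c'
  12  s[8:],s[12:]  0  ''
  13  s[12:],s[11:]  1  'd'

[0, 1, 0, 1, 2, 1, 0, 1, 1, 2, 2, 1, 0, 1]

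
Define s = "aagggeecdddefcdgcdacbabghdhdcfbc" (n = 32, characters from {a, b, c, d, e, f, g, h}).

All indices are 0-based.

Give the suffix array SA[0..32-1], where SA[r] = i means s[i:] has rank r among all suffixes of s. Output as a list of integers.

sorted suffixes:
  #0 SA[0]=0  'aagggeecdddefcdgcdacbabghdhdcfbc'
  #1 SA[1]=21  'abghdhdcfbc'
  #2 SA[2]=18  'acbabghdhdcfbc'
  #3 SA[3]=1  'agggeecdddefcdgcdacbabghdhdcfbc'
  #4 SA[4]=20  'babghdhdcfbc'
  #5 SA[5]=30  'bc'
  #6 SA[6]=22  'bghdhdcfbc'
  #7 SA[7]=31  'c'
  #8 SA[8]=19  'cbabghdhdcfbc'
  #9 SA[9]=16  'cdacbabghdhdcfbc'
  #10 SA[10]=7  'cdddefcdgcdacbabghdhdcfbc'
  #11 SA[11]=13  'cdgcdacbabghdhdcfbc'
  #12 SA[12]=28  'cfbc'
  #13 SA[13]=17  'dacbabghdhdcfbc'
  #14 SA[14]=27  'dcfbc'
  #15 SA[15]=8  'dddefcdgcdacbabghdhdcfbc'
  #16 SA[16]=9  'ddefcdgcdacbabghdhdcfbc'
  #17 SA[17]=10  'defcdgcdacbabghdhdcfbc'
  #18 SA[18]=14  'dgcdacbabghdhdcfbc'
  #19 SA[19]=25  'dhdcfbc'
  #20 SA[20]=6  'ecdddefcdgcdacbabghdhdcfbc'
  #21 SA[21]=5  'eecdddefcdgcdacbabghdhdcfbc'
  #22 SA[22]=11  'efcdgcdacbabghdhdcfbc'
  #23 SA[23]=29  'fbc'
  #24 SA[24]=12  'fcdgcdacbabghdhdcfbc'
  #25 SA[25]=15  'gcdacbabghdhdcfbc'
  #26 SA[26]=4  'geecdddefcdgcdacbabghdhdcfbc'
  #27 SA[27]=3  'ggeecdddefcdgcdacbabghdhdcfbc'
  #28 SA[28]=2  'gggeecdddefcdgcdacbabghdhdcfbc'
  #29 SA[29]=23  'ghdhdcfbc'
  #30 SA[30]=26  'hdcfbc'
  #31 SA[31]=24  'hdhdcfbc'

[0, 21, 18, 1, 20, 30, 22, 31, 19, 16, 7, 13, 28, 17, 27, 8, 9, 10, 14, 25, 6, 5, 11, 29, 12, 15, 4, 3, 2, 23, 26, 24]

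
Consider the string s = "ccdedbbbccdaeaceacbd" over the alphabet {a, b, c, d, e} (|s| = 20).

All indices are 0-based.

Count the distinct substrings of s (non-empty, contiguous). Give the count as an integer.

rank→(start, suffix):
  0 → (16, 'acbd')
  1 → (13, 'aceacbd')
  2 → (11, 'aeaceacbd')
  3 → (5, 'bbbccdaeaceacbd')
  4 → (6, 'bbccdaeaceacbd')
  5 → (7, 'bccdaeaceacbd')
  6 → (18, 'bd')
  7 → (17, 'cbd')
  8 → (8, 'ccdaeaceacbd')
  9 → (0, 'ccdedbbbccdaeaceacbd')
  10 → (9, 'cdaeaceacbd')
  11 → (1, 'cdedbbbccdaeaceacbd')
  12 → (14, 'ceacbd')
  13 → (19, 'd')
  14 → (10, 'daeaceacbd')
  15 → (4, 'dbbbccdaeaceacbd')
  16 → (2, 'dedbbbccdaeaceacbd')
  17 → (15, 'eacbd')
  18 → (12, 'eaceacbd')
  19 → (3, 'edbbbccdaeaceacbd')

SA = [16, 13, 11, 5, 6, 7, 18, 17, 8, 0, 9, 1, 14, 19, 10, 4, 2, 15, 12, 3]
[i] adj suffixes → lcp
  [1] 16/13 → 2 ('ac')
  [2] 13/11 → 1 ('a')
  [3] 11/5 → 0 ('')
  [4] 5/6 → 2 ('bb')
  [5] 6/7 → 1 ('b')
  [6] 7/18 → 1 ('b')
  [7] 18/17 → 0 ('')
  [8] 17/8 → 1 ('c')
  [9] 8/0 → 3 ('ccd')
  [10] 0/9 → 1 ('c')
  [11] 9/1 → 2 ('cd')
  [12] 1/14 → 1 ('c')
  [13] 14/19 → 0 ('')
  [14] 19/10 → 1 ('d')
  [15] 10/4 → 1 ('d')
  [16] 4/2 → 1 ('d')
  [17] 2/15 → 0 ('')
  [18] 15/12 → 3 ('eac')
  [19] 12/3 → 1 ('e')

n(n+1)/2 = 20·21/2 = 210
Σ LCP = 0 + 2 + 1 + 0 + 2 + 1 + 1 + 0 + 1 + 3 + 1 + 2 + 1 + 0 + 1 + 1 + 1 + 0 + 3 + 1 = 22
distinct = 210 − 22 = 188

188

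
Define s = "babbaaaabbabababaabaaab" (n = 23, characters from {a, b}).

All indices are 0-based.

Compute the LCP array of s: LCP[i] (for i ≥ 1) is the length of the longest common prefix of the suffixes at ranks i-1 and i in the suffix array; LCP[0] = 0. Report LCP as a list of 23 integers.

[0, 3, 4, 2, 3, 3, 1, 2, 4, 3, 5, 2, 4, 0, 1, 4, 3, 2, 4, 6, 3, 1, 3]

rank | idx | suffix
   0 |   4 | aaaabbabababaabaaab
   1 |  19 | aaab
   2 |   5 | aaabbabababaabaaab
   3 |  20 | aab
   4 |  16 | aabaaab
   5 |   6 | aabbabababaabaaab
   6 |  21 | ab
   7 |  17 | abaaab
   8 |  14 | abaabaaab
   9 |  12 | ababaabaaab
  10 |  10 | abababaabaaab
  11 |   1 | abbaaaabbabababaabaaab
  12 |   7 | abbabababaabaaab
  13 |  22 | b
  14 |   3 | baaaabbabababaabaaab
  15 |  18 | baaab
  16 |  15 | baabaaab
  17 |  13 | babaabaaab
  18 |  11 | bababaabaaab
  19 |   9 | babababaabaaab
  20 |   0 | babbaaaabbabababaabaaab
  21 |   2 | bbaaaabbabababaabaaab
  22 |   8 | bbabababaabaaab

SA = [4, 19, 5, 20, 16, 6, 21, 17, 14, 12, 10, 1, 7, 22, 3, 18, 15, 13, 11, 9, 0, 2, 8]
i: (SA[i-1],SA[i]) lcp shared
  1: (4,19) 3 'aaa'
  2: (19,5) 4 'aaab'
  3: (5,20) 2 'aa'
  4: (20,16) 3 'aab'
  5: (16,6) 3 'aab'
  6: (6,21) 1 'a'
  7: (21,17) 2 'ab'
  8: (17,14) 4 'abaa'
  9: (14,12) 3 'aba'
  10: (12,10) 5 'ababa'
  11: (10,1) 2 'ab'
  12: (1,7) 4 'abba'
  13: (7,22) 0 ''
  14: (22,3) 1 'b'
  15: (3,18) 4 'baaa'
  16: (18,15) 3 'baa'
  17: (15,13) 2 'ba'
  18: (13,11) 4 'baba'
  19: (11,9) 6 'bababa'
  20: (9,0) 3 'bab'
  21: (0,2) 1 'b'
  22: (2,8) 3 'bba'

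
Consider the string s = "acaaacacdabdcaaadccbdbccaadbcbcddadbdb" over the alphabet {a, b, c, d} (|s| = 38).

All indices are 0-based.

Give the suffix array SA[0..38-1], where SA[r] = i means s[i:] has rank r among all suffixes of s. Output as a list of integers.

[2, 13, 3, 24, 14, 9, 0, 4, 6, 25, 33, 15, 37, 27, 21, 29, 35, 19, 10, 1, 12, 23, 5, 28, 18, 22, 17, 7, 30, 8, 32, 36, 26, 20, 34, 11, 16, 31]

rank | idx | suffix
   0 |   2 | aaacacdabdcaaadccbdbccaadbcbcddadbdb
   1 |  13 | aaadccbdbccaadbcbcddadbdb
   2 |   3 | aacacdabdcaaadccbdbccaadbcbcddadbdb
   3 |  24 | aadbcbcddadbdb
   4 |  14 | aadccbdbccaadbcbcddadbdb
   5 |   9 | abdcaaadccbdbccaadbcbcddadbdb
   6 |   0 | acaaacacdabdcaaadccbdbccaadbcbcddadbdb
   7 |   4 | acacdabdcaaadccbdbccaadbcbcddadbdb
   8 |   6 | acdabdcaaadccbdbccaadbcbcddadbdb
   9 |  25 | adbcbcddadbdb
  10 |  33 | adbdb
  11 |  15 | adccbdbccaadbcbcddadbdb
  12 |  37 | b
  13 |  27 | bcbcddadbdb
  14 |  21 | bccaadbcbcddadbdb
  15 |  29 | bcddadbdb
  16 |  35 | bdb
  17 |  19 | bdbccaadbcbcddadbdb
  18 |  10 | bdcaaadccbdbccaadbcbcddadbdb
  19 |   1 | caaacacdabdcaaadccbdbccaadbcbcddadbdb
  20 |  12 | caaadccbdbccaadbcbcddadbdb
  21 |  23 | caadbcbcddadbdb
  22 |   5 | cacdabdcaaadccbdbccaadbcbcddadbdb
  23 |  28 | cbcddadbdb
  24 |  18 | cbdbccaadbcbcddadbdb
  25 |  22 | ccaadbcbcddadbdb
  26 |  17 | ccbdbccaadbcbcddadbdb
  27 |   7 | cdabdcaaadccbdbccaadbcbcddadbdb
  28 |  30 | cddadbdb
  29 |   8 | dabdcaaadccbdbccaadbcbcddadbdb
  30 |  32 | dadbdb
  31 |  36 | db
  32 |  26 | dbcbcddadbdb
  33 |  20 | dbccaadbcbcddadbdb
  34 |  34 | dbdb
  35 |  11 | dcaaadccbdbccaadbcbcddadbdb
  36 |  16 | dccbdbccaadbcbcddadbdb
  37 |  31 | ddadbdb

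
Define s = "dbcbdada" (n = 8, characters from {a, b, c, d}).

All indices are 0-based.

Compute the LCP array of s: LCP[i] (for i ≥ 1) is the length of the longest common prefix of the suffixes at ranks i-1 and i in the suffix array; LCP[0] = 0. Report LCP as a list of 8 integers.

[0, 1, 0, 1, 0, 0, 2, 1]

rank→(start, suffix):
  0 → (7, 'a')
  1 → (5, 'ada')
  2 → (1, 'bcbdada')
  3 → (3, 'bdada')
  4 → (2, 'cbdada')
  5 → (6, 'da')
  6 → (4, 'dada')
  7 → (0, 'dbcbdada')

SA = [7, 5, 1, 3, 2, 6, 4, 0]
i: (SA[i-1],SA[i]) lcp shared
  1: (7,5) 1 'a'
  2: (5,1) 0 ''
  3: (1,3) 1 'b'
  4: (3,2) 0 ''
  5: (2,6) 0 ''
  6: (6,4) 2 'da'
  7: (4,0) 1 'd'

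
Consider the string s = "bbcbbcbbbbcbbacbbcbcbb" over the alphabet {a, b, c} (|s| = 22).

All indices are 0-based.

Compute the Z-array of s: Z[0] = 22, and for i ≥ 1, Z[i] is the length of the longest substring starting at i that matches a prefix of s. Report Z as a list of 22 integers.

Z[0]=22
i=1: fresh scan; Z[1]=1 grow→box=[1,2)
i=2: fresh scan; Z[2]=0
i=3: fresh scan; Z[3]=5 grow→box=[3,8)
i=4: min(r-i=4, Z[1]=1)=1; Z[4]=1
i=5: min(r-i=3, Z[2]=0)=0; Z[5]=0
i=6: min(r-i=2, Z[3]=5)=2; Z[6]=2
i=7: min(r-i=1, Z[4]=1)=1; Z[7]=2 grow→box=[7,9)
i=8: min(r-i=1, Z[1]=1)=1; Z[8]=5 grow→box=[8,13)
i=9: min(r-i=4, Z[1]=1)=1; Z[9]=1
i=10: min(r-i=3, Z[2]=0)=0; Z[10]=0
i=11: min(r-i=2, Z[3]=5)=2; Z[11]=2
i=12: min(r-i=1, Z[4]=1)=1; Z[12]=1
i=13: fresh scan; Z[13]=0
i=14: fresh scan; Z[14]=0
i=15: fresh scan; Z[15]=4 grow→box=[15,19)
i=16: min(r-i=3, Z[1]=1)=1; Z[16]=1
i=17: min(r-i=2, Z[2]=0)=0; Z[17]=0
i=18: min(r-i=1, Z[3]=5)=1; Z[18]=1
i=19: fresh scan; Z[19]=0
i=20: fresh scan; Z[20]=2 grow→box=[20,22)
i=21: min(r-i=1, Z[1]=1)=1; Z[21]=1

[22, 1, 0, 5, 1, 0, 2, 2, 5, 1, 0, 2, 1, 0, 0, 4, 1, 0, 1, 0, 2, 1]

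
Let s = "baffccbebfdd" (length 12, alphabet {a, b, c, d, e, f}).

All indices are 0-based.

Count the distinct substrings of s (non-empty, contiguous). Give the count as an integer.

72

sorted suffixes:
  #0 SA[0]=1  'affccbebfdd'
  #1 SA[1]=0  'baffccbebfdd'
  #2 SA[2]=6  'bebfdd'
  #3 SA[3]=8  'bfdd'
  #4 SA[4]=5  'cbebfdd'
  #5 SA[5]=4  'ccbebfdd'
  #6 SA[6]=11  'd'
  #7 SA[7]=10  'dd'
  #8 SA[8]=7  'ebfdd'
  #9 SA[9]=3  'fccbebfdd'
  #10 SA[10]=9  'fdd'
  #11 SA[11]=2  'ffccbebfdd'

SA = [1, 0, 6, 8, 5, 4, 11, 10, 7, 3, 9, 2]
i: (SA[i-1],SA[i]) lcp shared
  1: (1,0) 0 ''
  2: (0,6) 1 'b'
  3: (6,8) 1 'b'
  4: (8,5) 0 ''
  5: (5,4) 1 'c'
  6: (4,11) 0 ''
  7: (11,10) 1 'd'
  8: (10,7) 0 ''
  9: (7,3) 0 ''
  10: (3,9) 1 'f'
  11: (9,2) 1 'f'

n(n+1)/2 = 12·13/2 = 78
Σ LCP = 0 + 0 + 1 + 1 + 0 + 1 + 0 + 1 + 0 + 0 + 1 + 1 = 6
distinct = 78 − 6 = 72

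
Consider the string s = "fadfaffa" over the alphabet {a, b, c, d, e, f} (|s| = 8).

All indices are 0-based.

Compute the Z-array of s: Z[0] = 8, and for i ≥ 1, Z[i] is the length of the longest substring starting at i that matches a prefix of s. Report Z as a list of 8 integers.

Z[0]=8
i=1: fresh scan; Z[1]=0
i=2: fresh scan; Z[2]=0
i=3: fresh scan; Z[3]=2 scan→box=[3,5)
i=4: min(r-i=1, Z[1]=0)=0; Z[4]=0
i=5: fresh scan; Z[5]=1 scan→box=[5,6)
i=6: fresh scan; Z[6]=2 scan→box=[6,8)
i=7: min(r-i=1, Z[1]=0)=0; Z[7]=0

[8, 0, 0, 2, 0, 1, 2, 0]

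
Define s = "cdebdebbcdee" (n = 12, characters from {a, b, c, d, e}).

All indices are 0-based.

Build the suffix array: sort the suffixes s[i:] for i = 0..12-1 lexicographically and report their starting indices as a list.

rank | idx | suffix
   0 |   6 | bbcdee
   1 |   7 | bcdee
   2 |   3 | bdebbcdee
   3 |   0 | cdebdebbcdee
   4 |   8 | cdee
   5 |   4 | debbcdee
   6 |   1 | debdebbcdee
   7 |   9 | dee
   8 |  11 | e
   9 |   5 | ebbcdee
  10 |   2 | ebdebbcdee
  11 |  10 | ee

[6, 7, 3, 0, 8, 4, 1, 9, 11, 5, 2, 10]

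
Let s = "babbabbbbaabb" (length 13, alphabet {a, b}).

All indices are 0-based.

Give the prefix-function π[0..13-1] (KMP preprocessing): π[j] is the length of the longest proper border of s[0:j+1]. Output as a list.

[0, 0, 1, 1, 2, 3, 4, 1, 1, 2, 0, 1, 1]

π[0] = 0
j=1 s[j]='a': π[1]=0 (border '')
j=2 s[j]='b': π[2]=1 (border 'b')
j=3 s[j]='b': k: 1→0; π[3]=1 (border 'b')
j=4 s[j]='a': π[4]=2 (border 'ba')
j=5 s[j]='b': π[5]=3 (border 'bab')
j=6 s[j]='b': π[6]=4 (border 'babb')
j=7 s[j]='b': k: 4→1→0; π[7]=1 (border 'b')
j=8 s[j]='b': k: 1→0; π[8]=1 (border 'b')
j=9 s[j]='a': π[9]=2 (border 'ba')
j=10 s[j]='a': k: 2→0; π[10]=0 (border '')
j=11 s[j]='b': π[11]=1 (border 'b')
j=12 s[j]='b': k: 1→0; π[12]=1 (border 'b')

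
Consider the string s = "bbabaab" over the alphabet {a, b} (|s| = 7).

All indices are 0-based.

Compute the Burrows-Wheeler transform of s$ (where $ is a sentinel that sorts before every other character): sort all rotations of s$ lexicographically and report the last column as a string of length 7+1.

rank  rotation  last
    0  $bbabaab  b
    1  aab$bbab  b
    2  ab$bbaba  a
    3  abaab$bb  b
    4  b$bbabaa  a
    5  baab$bba  a
    6  babaab$b  b
    7  bbabaab$  $

bbabaab$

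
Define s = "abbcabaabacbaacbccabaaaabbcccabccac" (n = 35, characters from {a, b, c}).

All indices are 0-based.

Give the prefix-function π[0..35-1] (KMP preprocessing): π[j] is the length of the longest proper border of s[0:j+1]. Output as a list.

π[0] = 0
j=1 s[j]='b': π[1]=0 (border '')
j=2 s[j]='b': π[2]=0 (border '')
j=3 s[j]='c': π[3]=0 (border '')
j=4 s[j]='a': π[4]=1 (border 'a')
j=5 s[j]='b': π[5]=2 (border 'ab')
j=6 s[j]='a': k: 2→0; π[6]=1 (border 'a')
j=7 s[j]='a': k: 1→0; π[7]=1 (border 'a')
j=8 s[j]='b': π[8]=2 (border 'ab')
j=9 s[j]='a': k: 2→0; π[9]=1 (border 'a')
j=10 s[j]='c': k: 1→0; π[10]=0 (border '')
j=11 s[j]='b': π[11]=0 (border '')
j=12 s[j]='a': π[12]=1 (border 'a')
j=13 s[j]='a': k: 1→0; π[13]=1 (border 'a')
j=14 s[j]='c': k: 1→0; π[14]=0 (border '')
j=15 s[j]='b': π[15]=0 (border '')
j=16 s[j]='c': π[16]=0 (border '')
j=17 s[j]='c': π[17]=0 (border '')
j=18 s[j]='a': π[18]=1 (border 'a')
j=19 s[j]='b': π[19]=2 (border 'ab')
j=20 s[j]='a': k: 2→0; π[20]=1 (border 'a')
j=21 s[j]='a': k: 1→0; π[21]=1 (border 'a')
j=22 s[j]='a': k: 1→0; π[22]=1 (border 'a')
j=23 s[j]='a': k: 1→0; π[23]=1 (border 'a')
j=24 s[j]='b': π[24]=2 (border 'ab')
j=25 s[j]='b': π[25]=3 (border 'abb')
j=26 s[j]='c': π[26]=4 (border 'abbc')
j=27 s[j]='c': k: 4→0; π[27]=0 (border '')
j=28 s[j]='c': π[28]=0 (border '')
j=29 s[j]='a': π[29]=1 (border 'a')
j=30 s[j]='b': π[30]=2 (border 'ab')
j=31 s[j]='c': k: 2→0; π[31]=0 (border '')
j=32 s[j]='c': π[32]=0 (border '')
j=33 s[j]='a': π[33]=1 (border 'a')
j=34 s[j]='c': k: 1→0; π[34]=0 (border '')

[0, 0, 0, 0, 1, 2, 1, 1, 2, 1, 0, 0, 1, 1, 0, 0, 0, 0, 1, 2, 1, 1, 1, 1, 2, 3, 4, 0, 0, 1, 2, 0, 0, 1, 0]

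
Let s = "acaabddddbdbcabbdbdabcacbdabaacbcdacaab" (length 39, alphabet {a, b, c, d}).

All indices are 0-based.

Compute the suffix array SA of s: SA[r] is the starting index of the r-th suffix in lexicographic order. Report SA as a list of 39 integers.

rank→(start, suffix):
  0 → (36, 'aab')
  1 → (2, 'aabddddbdbcabbdbdabcacbdabaacbcdacaab')
  2 → (28, 'aacbcdacaab')
  3 → (37, 'ab')
  4 → (26, 'abaacbcdacaab')
  5 → (13, 'abbdbdabcacbdabaacbcdacaab')
  6 → (19, 'abcacbdabaacbcdacaab')
  7 → (3, 'abddddbdbcabbdbdabcacbdabaacbcdacaab')
  8 → (34, 'acaab')
  9 → (0, 'acaabddddbdbcabbdbdabcacbdabaacbcdacaab')
  10 → (29, 'acbcdacaab')
  11 → (22, 'acbdabaacbcdacaab')
  12 → (38, 'b')
  13 → (27, 'baacbcdacaab')
  14 → (14, 'bbdbdabcacbdabaacbcdacaab')
  15 → (11, 'bcabbdbdabcacbdabaacbcdacaab')
  16 → (20, 'bcacbdabaacbcdacaab')
  17 → (31, 'bcdacaab')
  18 → (24, 'bdabaacbcdacaab')
  19 → (17, 'bdabcacbdabaacbcdacaab')
  20 → (9, 'bdbcabbdbdabcacbdabaacbcdacaab')
  21 → (15, 'bdbdabcacbdabaacbcdacaab')
  22 → (4, 'bddddbdbcabbdbdabcacbdabaacbcdacaab')
  23 → (35, 'caab')
  24 → (1, 'caabddddbdbcabbdbdabcacbdabaacbcdacaab')
  25 → (12, 'cabbdbdabcacbdabaacbcdacaab')
  26 → (21, 'cacbdabaacbcdacaab')
  27 → (30, 'cbcdacaab')
  28 → (23, 'cbdabaacbcdacaab')
  29 → (32, 'cdacaab')
  30 → (25, 'dabaacbcdacaab')
  31 → (18, 'dabcacbdabaacbcdacaab')
  32 → (33, 'dacaab')
  33 → (10, 'dbcabbdbdabcacbdabaacbcdacaab')
  34 → (16, 'dbdabcacbdabaacbcdacaab')
  35 → (8, 'dbdbcabbdbdabcacbdabaacbcdacaab')
  36 → (7, 'ddbdbcabbdbdabcacbdabaacbcdacaab')
  37 → (6, 'dddbdbcabbdbdabcacbdabaacbcdacaab')
  38 → (5, 'ddddbdbcabbdbdabcacbdabaacbcdacaab')

[36, 2, 28, 37, 26, 13, 19, 3, 34, 0, 29, 22, 38, 27, 14, 11, 20, 31, 24, 17, 9, 15, 4, 35, 1, 12, 21, 30, 23, 32, 25, 18, 33, 10, 16, 8, 7, 6, 5]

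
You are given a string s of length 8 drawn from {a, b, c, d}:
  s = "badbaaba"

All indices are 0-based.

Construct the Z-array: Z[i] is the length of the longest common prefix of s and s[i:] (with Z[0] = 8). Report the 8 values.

Z[0]=8
i=1: i≥r, start 0; Z[1]=0
i=2: i≥r, start 0; Z[2]=0
i=3: i≥r, start 0; Z[3]=2 grow→box=[3,5)
i=4: min(r-i=1, Z[1]=0)=0; Z[4]=0
i=5: i≥r, start 0; Z[5]=0
i=6: i≥r, start 0; Z[6]=2 grow→box=[6,8)
i=7: min(r-i=1, Z[1]=0)=0; Z[7]=0

[8, 0, 0, 2, 0, 0, 2, 0]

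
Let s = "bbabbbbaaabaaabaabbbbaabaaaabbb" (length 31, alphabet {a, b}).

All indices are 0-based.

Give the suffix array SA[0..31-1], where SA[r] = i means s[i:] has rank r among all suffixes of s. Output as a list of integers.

[24, 7, 11, 25, 21, 8, 12, 26, 15, 22, 9, 13, 27, 2, 16, 30, 23, 6, 10, 20, 14, 1, 29, 5, 19, 0, 28, 4, 18, 3, 17]

sorted suffixes:
  #0 SA[0]=24  'aaaabbb'
  #1 SA[1]=7  'aaabaaabaabbbbaabaaaabbb'
  #2 SA[2]=11  'aaabaabbbbaabaaaabbb'
  #3 SA[3]=25  'aaabbb'
  #4 SA[4]=21  'aabaaaabbb'
  #5 SA[5]=8  'aabaaabaabbbbaabaaaabbb'
  #6 SA[6]=12  'aabaabbbbaabaaaabbb'
  #7 SA[7]=26  'aabbb'
  #8 SA[8]=15  'aabbbbaabaaaabbb'
  #9 SA[9]=22  'abaaaabbb'
  #10 SA[10]=9  'abaaabaabbbbaabaaaabbb'
  #11 SA[11]=13  'abaabbbbaabaaaabbb'
  #12 SA[12]=27  'abbb'
  #13 SA[13]=2  'abbbbaaabaaabaabbbbaabaaaabbb'
  #14 SA[14]=16  'abbbbaabaaaabbb'
  #15 SA[15]=30  'b'
  #16 SA[16]=23  'baaaabbb'
  #17 SA[17]=6  'baaabaaabaabbbbaabaaaabbb'
  #18 SA[18]=10  'baaabaabbbbaabaaaabbb'
  #19 SA[19]=20  'baabaaaabbb'
  #20 SA[20]=14  'baabbbbaabaaaabbb'
  #21 SA[21]=1  'babbbbaaabaaabaabbbbaabaaaabbb'
  #22 SA[22]=29  'bb'
  #23 SA[23]=5  'bbaaabaaabaabbbbaabaaaabbb'
  #24 SA[24]=19  'bbaabaaaabbb'
  #25 SA[25]=0  'bbabbbbaaabaaabaabbbbaabaaaabbb'
  #26 SA[26]=28  'bbb'
  #27 SA[27]=4  'bbbaaabaaabaabbbbaabaaaabbb'
  #28 SA[28]=18  'bbbaabaaaabbb'
  #29 SA[29]=3  'bbbbaaabaaabaabbbbaabaaaabbb'
  #30 SA[30]=17  'bbbbaabaaaabbb'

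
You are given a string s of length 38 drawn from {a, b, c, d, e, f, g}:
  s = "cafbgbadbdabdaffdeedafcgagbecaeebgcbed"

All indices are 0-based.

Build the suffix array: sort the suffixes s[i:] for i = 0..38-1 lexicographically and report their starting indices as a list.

sorted suffixes:
  #0 SA[0]=10  'abdaffdeedafcgagbecaeebgcbed'
  #1 SA[1]=6  'adbdabdaffdeedafcgagbecaeebgcbed'
  #2 SA[2]=29  'aeebgcbed'
  #3 SA[3]=1  'afbgbadbdabdaffdeedafcgagbecaeebgcbed'
  #4 SA[4]=20  'afcgagbecaeebgcbed'
  #5 SA[5]=13  'affdeedafcgagbecaeebgcbed'
  #6 SA[6]=24  'agbecaeebgcbed'
  #7 SA[7]=5  'badbdabdaffdeedafcgagbecaeebgcbed'
  #8 SA[8]=8  'bdabdaffdeedafcgagbecaeebgcbed'
  #9 SA[9]=11  'bdaffdeedafcgagbecaeebgcbed'
  #10 SA[10]=26  'becaeebgcbed'
  #11 SA[11]=35  'bed'
  #12 SA[12]=3  'bgbadbdabdaffdeedafcgagbecaeebgcbed'
  #13 SA[13]=32  'bgcbed'
  #14 SA[14]=28  'caeebgcbed'
  #15 SA[15]=0  'cafbgbadbdabdaffdeedafcgagbecaeebgcbed'
  #16 SA[16]=34  'cbed'
  #17 SA[17]=22  'cgagbecaeebgcbed'
  #18 SA[18]=37  'd'
  #19 SA[19]=9  'dabdaffdeedafcgagbecaeebgcbed'
  #20 SA[20]=19  'dafcgagbecaeebgcbed'
  #21 SA[21]=12  'daffdeedafcgagbecaeebgcbed'
  #22 SA[22]=7  'dbdabdaffdeedafcgagbecaeebgcbed'
  #23 SA[23]=16  'deedafcgagbecaeebgcbed'
  #24 SA[24]=31  'ebgcbed'
  #25 SA[25]=27  'ecaeebgcbed'
  #26 SA[26]=36  'ed'
  #27 SA[27]=18  'edafcgagbecaeebgcbed'
  #28 SA[28]=30  'eebgcbed'
  #29 SA[29]=17  'eedafcgagbecaeebgcbed'
  #30 SA[30]=2  'fbgbadbdabdaffdeedafcgagbecaeebgcbed'
  #31 SA[31]=21  'fcgagbecaeebgcbed'
  #32 SA[32]=15  'fdeedafcgagbecaeebgcbed'
  #33 SA[33]=14  'ffdeedafcgagbecaeebgcbed'
  #34 SA[34]=23  'gagbecaeebgcbed'
  #35 SA[35]=4  'gbadbdabdaffdeedafcgagbecaeebgcbed'
  #36 SA[36]=25  'gbecaeebgcbed'
  #37 SA[37]=33  'gcbed'

[10, 6, 29, 1, 20, 13, 24, 5, 8, 11, 26, 35, 3, 32, 28, 0, 34, 22, 37, 9, 19, 12, 7, 16, 31, 27, 36, 18, 30, 17, 2, 21, 15, 14, 23, 4, 25, 33]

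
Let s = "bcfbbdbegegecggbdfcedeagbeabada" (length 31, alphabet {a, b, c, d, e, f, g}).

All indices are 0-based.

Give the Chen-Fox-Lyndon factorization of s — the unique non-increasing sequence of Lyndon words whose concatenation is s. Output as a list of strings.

["bcf", "bbdbegegecggbdfcede", "agbe", "abad", "a"]

emit factor 1: 'bcf' (i=0, period=3)
emit factor 2: 'bbdbegegecggbdfcede' (i=3, period=19)
emit factor 3: 'agbe' (i=22, period=4)
emit factor 4: 'abad' (i=26, period=4)
emit factor 5: 'a' (i=30, period=1)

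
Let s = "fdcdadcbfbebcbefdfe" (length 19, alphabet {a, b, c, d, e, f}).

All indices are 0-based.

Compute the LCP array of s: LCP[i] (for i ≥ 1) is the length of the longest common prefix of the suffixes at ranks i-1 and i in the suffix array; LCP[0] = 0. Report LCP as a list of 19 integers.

[0, 0, 1, 2, 1, 0, 2, 1, 0, 1, 2, 1, 0, 1, 1, 0, 1, 2, 1]

sorted suffixes:
  #0 SA[0]=4  'adcbfbebcbefdfe'
  #1 SA[1]=11  'bcbefdfe'
  #2 SA[2]=9  'bebcbefdfe'
  #3 SA[3]=13  'befdfe'
  #4 SA[4]=7  'bfbebcbefdfe'
  #5 SA[5]=12  'cbefdfe'
  #6 SA[6]=6  'cbfbebcbefdfe'
  #7 SA[7]=2  'cdadcbfbebcbefdfe'
  #8 SA[8]=3  'dadcbfbebcbefdfe'
  #9 SA[9]=5  'dcbfbebcbefdfe'
  #10 SA[10]=1  'dcdadcbfbebcbefdfe'
  #11 SA[11]=16  'dfe'
  #12 SA[12]=18  'e'
  #13 SA[13]=10  'ebcbefdfe'
  #14 SA[14]=14  'efdfe'
  #15 SA[15]=8  'fbebcbefdfe'
  #16 SA[16]=0  'fdcdadcbfbebcbefdfe'
  #17 SA[17]=15  'fdfe'
  #18 SA[18]=17  'fe'

SA = [4, 11, 9, 13, 7, 12, 6, 2, 3, 5, 1, 16, 18, 10, 14, 8, 0, 15, 17]
[i] adj suffixes → lcp
  [1] 4/11 → 0 ('')
  [2] 11/9 → 1 ('b')
  [3] 9/13 → 2 ('be')
  [4] 13/7 → 1 ('b')
  [5] 7/12 → 0 ('')
  [6] 12/6 → 2 ('cb')
  [7] 6/2 → 1 ('c')
  [8] 2/3 → 0 ('')
  [9] 3/5 → 1 ('d')
  [10] 5/1 → 2 ('dc')
  [11] 1/16 → 1 ('d')
  [12] 16/18 → 0 ('')
  [13] 18/10 → 1 ('e')
  [14] 10/14 → 1 ('e')
  [15] 14/8 → 0 ('')
  [16] 8/0 → 1 ('f')
  [17] 0/15 → 2 ('fd')
  [18] 15/17 → 1 ('f')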